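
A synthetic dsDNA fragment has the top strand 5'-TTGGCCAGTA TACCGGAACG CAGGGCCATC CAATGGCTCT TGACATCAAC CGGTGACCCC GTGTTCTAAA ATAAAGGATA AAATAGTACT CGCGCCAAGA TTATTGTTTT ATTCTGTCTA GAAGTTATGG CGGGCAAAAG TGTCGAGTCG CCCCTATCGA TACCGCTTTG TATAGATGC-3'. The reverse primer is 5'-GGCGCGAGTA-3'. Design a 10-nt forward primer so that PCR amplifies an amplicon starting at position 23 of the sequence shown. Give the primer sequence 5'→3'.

The reverse primer's reverse complement TACTCGCGCC matches the template at positions 87–96; the product starts at position 23.
The forward primer is identical to the top strand over positions 23–32: GGGCCATCCA.

5'-GGGCCATCCA-3'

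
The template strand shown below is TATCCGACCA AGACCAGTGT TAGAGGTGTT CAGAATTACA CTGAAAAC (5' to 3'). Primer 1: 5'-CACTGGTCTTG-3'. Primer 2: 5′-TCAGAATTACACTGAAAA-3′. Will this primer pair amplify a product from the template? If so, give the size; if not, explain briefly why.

Primer 1 (CACTGGTCTTG) has reverse complement CAAGACCAGTG, which matches the top strand at positions 9–19; primer 1 anneals to the top strand there with its 3' end pointing upstream toward position 9.
Primer 2 (TCAGAATTACACTGAAAA) matches the top strand directly at positions 30–47; it anneals to the bottom strand with its 3' end pointing downstream toward position 47.
The 3' ends diverge (primer 1 extends toward position 1, primer 2 toward position 48), so the primers never converge on a shared product.

No product — the primers' 3' ends point away from each other.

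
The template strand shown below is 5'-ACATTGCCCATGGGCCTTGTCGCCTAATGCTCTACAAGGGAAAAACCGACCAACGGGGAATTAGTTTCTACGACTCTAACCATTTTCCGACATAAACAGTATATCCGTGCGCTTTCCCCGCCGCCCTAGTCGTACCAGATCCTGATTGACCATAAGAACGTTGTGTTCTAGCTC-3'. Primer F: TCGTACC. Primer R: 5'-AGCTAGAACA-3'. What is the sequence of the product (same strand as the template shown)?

5'-TCGTACCAGATCCTGATTGACCATAAGAACGTTGTGTTCTAGCT-3'

The forward primer matches the template at positions 130–136.
The reverse primer's reverse complement is TGTTCTAGCT, which matches the template at positions 164–173.
The product is the template from position 130 through 173 (44 bp).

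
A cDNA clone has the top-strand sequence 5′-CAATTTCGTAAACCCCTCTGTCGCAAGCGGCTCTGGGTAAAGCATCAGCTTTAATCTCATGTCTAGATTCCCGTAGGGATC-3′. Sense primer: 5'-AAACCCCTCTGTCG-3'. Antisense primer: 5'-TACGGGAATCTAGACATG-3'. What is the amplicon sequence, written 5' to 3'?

5'-AAACCCCTCTGTCGCAAGCGGCTCTGGGTAAAGCATCAGCTTTAATCTCATGTCTAGATTCCCGTA-3'

Scanning the template, AAACCCCTCTGTCG occurs at positions 10–23; this primer anneals to the bottom strand there with its 3' end pointing downstream.
The reverse primer's reverse complement is CATGTCTAGATTCCCGTA, which matches the template at positions 58–75.
The product is the template from position 10 through 75 (66 bp).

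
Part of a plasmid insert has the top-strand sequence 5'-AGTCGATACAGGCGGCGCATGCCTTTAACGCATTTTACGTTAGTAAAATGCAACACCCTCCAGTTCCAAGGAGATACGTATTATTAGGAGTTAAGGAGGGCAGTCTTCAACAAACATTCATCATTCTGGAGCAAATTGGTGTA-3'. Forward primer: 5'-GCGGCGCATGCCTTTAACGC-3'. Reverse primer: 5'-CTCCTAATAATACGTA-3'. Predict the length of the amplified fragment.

79 bp

Scanning the template, GCGGCGCATGCCTTTAACGC occurs at positions 12–31; this primer anneals to the bottom strand there with its 3' end pointing downstream.
The reverse primer's reverse complement is TACGTATTATTAGGAG, which matches the template at positions 75–90.
The product runs from position 12 to position 90, so its length is 90 − 12 + 1 = 79 bp.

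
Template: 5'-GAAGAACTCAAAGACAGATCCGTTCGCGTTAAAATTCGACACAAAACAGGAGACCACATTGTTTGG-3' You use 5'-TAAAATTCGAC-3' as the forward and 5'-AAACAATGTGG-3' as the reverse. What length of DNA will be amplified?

Forward primer TAAAATTCGAC is found on the top strand at positions 30–40.
The reverse primer's reverse complement is CCACATTGTTT, which matches the template at positions 54–64.
Amplicon spans positions 30–64: 35 bp.

35 bp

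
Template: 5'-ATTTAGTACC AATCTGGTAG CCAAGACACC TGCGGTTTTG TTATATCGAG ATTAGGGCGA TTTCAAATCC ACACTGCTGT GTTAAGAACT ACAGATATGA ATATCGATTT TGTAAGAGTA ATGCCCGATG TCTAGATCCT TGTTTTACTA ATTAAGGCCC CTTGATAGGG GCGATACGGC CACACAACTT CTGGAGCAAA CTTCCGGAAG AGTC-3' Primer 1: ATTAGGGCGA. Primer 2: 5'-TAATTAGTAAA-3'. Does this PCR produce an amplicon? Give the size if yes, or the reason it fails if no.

Primer 1 (ATTAGGGCGA) matches the top strand at positions 51–60; it acts as a forward primer.
Primer 2's reverse complement is TTTACTAATTA, matching the top strand at positions 144–154; it acts as a reverse primer.
The 3' ends face each other across positions 51–154, giving a 104 bp product.

Yes — a 104 bp product.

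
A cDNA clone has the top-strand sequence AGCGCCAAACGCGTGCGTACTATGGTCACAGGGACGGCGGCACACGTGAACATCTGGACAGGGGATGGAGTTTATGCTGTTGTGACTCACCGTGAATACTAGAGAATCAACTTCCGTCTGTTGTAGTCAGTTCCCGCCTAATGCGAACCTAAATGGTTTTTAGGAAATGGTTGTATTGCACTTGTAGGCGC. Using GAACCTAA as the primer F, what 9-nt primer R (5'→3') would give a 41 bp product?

5'-ACAAGTGCA-3'

The forward primer binds at positions 145–152, so a 41 bp product ends at position 145 + 41 − 1 = 185.
The reverse primer anneals to the top strand over positions 177–185, i.e. to TGCACTTGT.
Its sequence written 5'→3' is the reverse complement: ACAAGTGCA.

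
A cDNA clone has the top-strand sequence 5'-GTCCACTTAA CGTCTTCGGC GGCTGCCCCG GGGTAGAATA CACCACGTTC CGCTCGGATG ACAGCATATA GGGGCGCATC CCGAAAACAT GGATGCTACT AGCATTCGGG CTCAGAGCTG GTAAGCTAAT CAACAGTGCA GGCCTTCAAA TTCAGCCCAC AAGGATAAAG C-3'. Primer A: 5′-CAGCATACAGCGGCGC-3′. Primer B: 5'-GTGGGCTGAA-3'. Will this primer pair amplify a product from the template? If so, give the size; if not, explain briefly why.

Primer A (CAGCATACAGCGGCGC) does not match the top strand, and its reverse complement GCGCCGCTGTATGCTG does not match either.
With no annealing site for primer A, no amplification occurs.

No product — primer A has no binding site in the template.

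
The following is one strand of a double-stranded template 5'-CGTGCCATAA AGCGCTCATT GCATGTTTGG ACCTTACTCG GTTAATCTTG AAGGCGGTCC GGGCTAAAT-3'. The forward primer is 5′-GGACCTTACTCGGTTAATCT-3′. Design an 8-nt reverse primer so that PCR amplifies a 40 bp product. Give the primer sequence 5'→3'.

The forward primer binds at positions 29–48, so a 40 bp product ends at position 29 + 40 − 1 = 68.
The reverse primer anneals to the top strand over positions 61–68, i.e. to GGGCTAAA.
Its sequence written 5'→3' is the reverse complement: TTTAGCCC.

5'-TTTAGCCC-3'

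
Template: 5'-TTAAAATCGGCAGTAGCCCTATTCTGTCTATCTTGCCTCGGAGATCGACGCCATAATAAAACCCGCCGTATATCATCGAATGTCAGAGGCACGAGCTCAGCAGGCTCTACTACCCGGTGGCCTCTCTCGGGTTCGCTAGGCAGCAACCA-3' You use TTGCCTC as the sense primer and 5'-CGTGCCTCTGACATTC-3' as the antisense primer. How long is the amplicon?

61 bp

Scanning the template, TTGCCTC occurs at positions 33–39; this primer anneals to the bottom strand there with its 3' end pointing downstream.
Taking the reverse complement of CGTGCCTCTGACATTC gives GAATGTCAGAGGCACG, found at positions 78–93 on the template; the primer anneals here to the top strand with its 3' end pointing upstream.
Amplicon spans positions 33–93: 61 bp.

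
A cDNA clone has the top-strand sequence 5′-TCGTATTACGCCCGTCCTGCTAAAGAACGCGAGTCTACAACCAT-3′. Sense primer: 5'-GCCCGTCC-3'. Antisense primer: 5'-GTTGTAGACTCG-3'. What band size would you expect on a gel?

32 bp

The forward primer matches the template at positions 10–17.
The reverse primer's reverse complement is CGAGTCTACAAC, which matches the template at positions 30–41.
Product length = (reverse-primer end) − (forward-primer start) + 1 = 41 − 10 + 1 = 32 bp.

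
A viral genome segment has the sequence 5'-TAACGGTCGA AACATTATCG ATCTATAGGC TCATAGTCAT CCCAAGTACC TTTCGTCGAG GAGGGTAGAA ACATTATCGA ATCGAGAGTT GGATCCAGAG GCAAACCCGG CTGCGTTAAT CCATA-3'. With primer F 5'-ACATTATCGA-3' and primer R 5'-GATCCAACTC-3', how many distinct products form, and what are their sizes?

The forward primer ACATTATCGA matches the top strand at positions 12–21, 71–80.
The reverse primer's reverse complement is GAGTTGGATC, matching at positions 86–95.
Each forward site pairs with the reverse site to give a product ending at position 95: sizes 84, 25 bp.

Two products: 84 bp, 25 bp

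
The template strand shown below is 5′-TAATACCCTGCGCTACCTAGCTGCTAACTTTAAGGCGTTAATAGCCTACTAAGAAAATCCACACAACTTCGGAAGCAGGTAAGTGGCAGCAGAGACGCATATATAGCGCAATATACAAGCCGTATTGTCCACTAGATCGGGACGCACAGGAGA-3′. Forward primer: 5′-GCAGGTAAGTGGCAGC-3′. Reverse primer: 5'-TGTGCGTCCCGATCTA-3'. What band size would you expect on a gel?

The forward primer matches the template at positions 75–90.
Taking the reverse complement of TGTGCGTCCCGATCTA gives TAGATCGGGACGCACA, found at positions 133–148 on the template; the primer anneals here to the top strand with its 3' end pointing upstream.
Amplicon spans positions 75–148: 74 bp.

74 bp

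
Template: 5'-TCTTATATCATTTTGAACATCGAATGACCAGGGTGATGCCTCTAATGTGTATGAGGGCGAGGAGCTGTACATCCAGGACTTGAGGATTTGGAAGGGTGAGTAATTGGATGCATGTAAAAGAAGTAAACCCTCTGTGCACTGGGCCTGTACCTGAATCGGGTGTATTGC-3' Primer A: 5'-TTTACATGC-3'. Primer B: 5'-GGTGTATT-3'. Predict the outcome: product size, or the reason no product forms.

No product — the primers' 3' ends point away from each other.

Primer A (TTTACATGC) has reverse complement GCATGTAAA, which matches the top strand at positions 110–118; primer A anneals to the top strand there with its 3' end pointing upstream toward position 110.
Primer B (GGTGTATT) matches the top strand directly at positions 159–166; it anneals to the bottom strand with its 3' end pointing downstream toward position 166.
The 3' ends diverge (primer A extends toward position 1, primer B toward position 168), so the primers never converge on a shared product.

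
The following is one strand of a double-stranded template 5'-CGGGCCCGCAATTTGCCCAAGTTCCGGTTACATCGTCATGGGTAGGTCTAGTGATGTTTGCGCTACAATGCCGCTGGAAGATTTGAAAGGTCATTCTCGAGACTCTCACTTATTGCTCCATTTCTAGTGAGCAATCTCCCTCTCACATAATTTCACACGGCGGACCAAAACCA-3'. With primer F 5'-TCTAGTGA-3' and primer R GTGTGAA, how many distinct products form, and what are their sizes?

The forward primer TCTAGTGA matches the top strand at positions 47–54, 123–130.
The reverse primer's reverse complement is TTCACAC, matching at positions 152–158.
Each forward site pairs with the reverse site to give a product ending at position 158: sizes 112, 36 bp.

Two products: 112 bp, 36 bp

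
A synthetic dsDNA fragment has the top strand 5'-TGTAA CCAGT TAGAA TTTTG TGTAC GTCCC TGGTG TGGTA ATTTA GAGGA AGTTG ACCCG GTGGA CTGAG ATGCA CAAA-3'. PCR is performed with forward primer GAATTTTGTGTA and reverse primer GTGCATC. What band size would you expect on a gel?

64 bp

The forward primer matches the template at positions 13–24.
The reverse primer's reverse complement is GATGCAC, which matches the template at positions 70–76.
Amplicon spans positions 13–76: 64 bp.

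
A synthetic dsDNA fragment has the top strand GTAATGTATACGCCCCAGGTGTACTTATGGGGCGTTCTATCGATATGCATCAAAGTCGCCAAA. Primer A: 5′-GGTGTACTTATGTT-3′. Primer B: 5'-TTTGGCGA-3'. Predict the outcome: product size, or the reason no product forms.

Primer A (GGTGTACTTATGTT) does not match the top strand, and its reverse complement AACATAAGTACACC does not match either.
With no annealing site for primer A, no amplification occurs.

No product — primer A has no binding site in the template.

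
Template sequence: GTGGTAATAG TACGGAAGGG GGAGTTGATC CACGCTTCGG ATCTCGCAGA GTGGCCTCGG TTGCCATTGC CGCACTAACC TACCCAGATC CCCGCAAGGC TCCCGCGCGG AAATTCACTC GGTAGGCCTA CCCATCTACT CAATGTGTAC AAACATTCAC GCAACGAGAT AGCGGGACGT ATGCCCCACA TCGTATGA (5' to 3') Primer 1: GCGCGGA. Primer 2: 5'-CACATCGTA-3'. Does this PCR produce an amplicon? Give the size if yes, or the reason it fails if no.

No product — both primers anneal to the same strand and extend in the same direction.

Primer 1 (GCGCGGA) matches the top strand at positions 105–111 (3' end points downstream).
Primer 2 (CACATCGTA) also matches the top strand directly, at positions 187–195 — its reverse complement TACGATGTG is not present.
Both primers anneal to the bottom strand with 3' ends pointing the same way, so neither can prime synthesis back toward the other.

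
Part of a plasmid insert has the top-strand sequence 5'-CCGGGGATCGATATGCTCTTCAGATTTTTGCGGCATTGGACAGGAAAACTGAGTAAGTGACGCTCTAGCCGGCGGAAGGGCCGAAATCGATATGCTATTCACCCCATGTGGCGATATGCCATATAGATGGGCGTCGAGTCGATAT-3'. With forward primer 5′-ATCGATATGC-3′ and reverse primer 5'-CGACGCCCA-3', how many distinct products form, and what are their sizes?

Two products: 130 bp, 51 bp

The forward primer ATCGATATGC matches the top strand at positions 7–16, 86–95.
The reverse primer's reverse complement is TGGGCGTCG, matching at positions 128–136.
Each forward site pairs with the reverse site to give a product ending at position 136: sizes 130, 51 bp.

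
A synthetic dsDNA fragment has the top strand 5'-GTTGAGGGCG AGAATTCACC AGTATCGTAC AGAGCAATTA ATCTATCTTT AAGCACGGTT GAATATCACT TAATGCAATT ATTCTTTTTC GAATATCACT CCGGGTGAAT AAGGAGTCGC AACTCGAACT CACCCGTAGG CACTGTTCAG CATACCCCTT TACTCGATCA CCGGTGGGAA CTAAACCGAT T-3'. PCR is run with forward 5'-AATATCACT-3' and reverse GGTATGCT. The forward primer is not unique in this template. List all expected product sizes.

The forward primer AATATCACT matches the top strand at positions 62–70, 92–100.
The reverse primer's reverse complement is AGCATACC, matching at positions 149–156.
Each forward site pairs with the reverse site to give a product ending at position 156: sizes 95, 65 bp.

95 bp, 65 bp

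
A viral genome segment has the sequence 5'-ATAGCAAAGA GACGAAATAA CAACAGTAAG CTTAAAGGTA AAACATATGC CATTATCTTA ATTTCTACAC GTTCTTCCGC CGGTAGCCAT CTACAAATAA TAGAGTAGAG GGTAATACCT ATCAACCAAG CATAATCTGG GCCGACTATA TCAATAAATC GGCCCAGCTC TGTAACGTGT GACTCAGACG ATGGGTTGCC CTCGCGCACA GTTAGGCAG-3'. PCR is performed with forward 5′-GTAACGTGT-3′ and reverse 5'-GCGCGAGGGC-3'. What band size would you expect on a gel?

36 bp

Forward primer GTAACGTGT is found on the top strand at positions 172–180.
Reverse complement of the reverse primer: GCCCTCGCGC. This occurs on the top strand at positions 198–207.
Amplicon spans positions 172–207: 36 bp.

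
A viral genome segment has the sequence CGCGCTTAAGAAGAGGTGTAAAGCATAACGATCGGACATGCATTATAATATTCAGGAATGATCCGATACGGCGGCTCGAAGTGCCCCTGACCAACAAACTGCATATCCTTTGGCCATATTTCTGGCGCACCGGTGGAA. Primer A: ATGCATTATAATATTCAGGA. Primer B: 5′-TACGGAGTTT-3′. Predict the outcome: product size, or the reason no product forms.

Primer B (TACGGAGTTT) does not match the top strand, and its reverse complement AAACTCCGTA does not match either.
With no annealing site for primer B, no amplification occurs.

No product — primer B has no binding site in the template.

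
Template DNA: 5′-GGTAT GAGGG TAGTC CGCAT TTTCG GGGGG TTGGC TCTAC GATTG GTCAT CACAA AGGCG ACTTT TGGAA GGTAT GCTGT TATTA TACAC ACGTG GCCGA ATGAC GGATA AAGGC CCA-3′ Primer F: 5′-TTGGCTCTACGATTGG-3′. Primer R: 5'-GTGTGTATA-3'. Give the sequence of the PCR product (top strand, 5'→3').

The forward primer matches the template at positions 31–46.
Taking the reverse complement of GTGTGTATA gives TATACACAC, found at positions 84–92 on the template; the primer anneals here to the top strand with its 3' end pointing upstream.
The product is the template from position 31 through 92 (62 bp).

5'-TTGGCTCTACGATTGGTCATCACAAAGGCGACTTTTGGAAGGTATGCTGTTATTATACACAC-3'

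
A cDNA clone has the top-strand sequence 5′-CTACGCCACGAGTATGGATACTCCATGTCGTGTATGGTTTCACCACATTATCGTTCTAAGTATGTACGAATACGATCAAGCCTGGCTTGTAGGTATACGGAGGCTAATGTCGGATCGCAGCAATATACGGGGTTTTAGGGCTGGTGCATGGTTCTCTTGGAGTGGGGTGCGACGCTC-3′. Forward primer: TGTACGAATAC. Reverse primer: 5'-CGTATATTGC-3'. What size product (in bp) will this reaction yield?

Scanning the template, TGTACGAATAC occurs at positions 63–73; this primer anneals to the bottom strand there with its 3' end pointing downstream.
The reverse primer's reverse complement is GCAATATACG, which matches the template at positions 120–129.
Amplicon spans positions 63–129: 67 bp.

67 bp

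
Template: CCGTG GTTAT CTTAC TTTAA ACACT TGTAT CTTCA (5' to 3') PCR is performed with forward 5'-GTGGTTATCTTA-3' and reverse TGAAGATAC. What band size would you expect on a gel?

Scanning the template, GTGGTTATCTTA occurs at positions 3–14; this primer anneals to the bottom strand there with its 3' end pointing downstream.
Reverse complement of the reverse primer: GTATCTTCA. This occurs on the top strand at positions 27–35.
The product runs from position 3 to position 35, so its length is 35 − 3 + 1 = 33 bp.

33 bp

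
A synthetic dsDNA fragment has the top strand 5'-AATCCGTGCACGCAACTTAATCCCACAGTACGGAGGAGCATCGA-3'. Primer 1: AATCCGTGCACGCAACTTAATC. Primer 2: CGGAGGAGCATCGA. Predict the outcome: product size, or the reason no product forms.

No product — both primers anneal to the same strand and extend in the same direction.

Primer 1 (AATCCGTGCACGCAACTTAATC) matches the top strand at positions 1–22 (3' end points downstream).
Primer 2 (CGGAGGAGCATCGA) also matches the top strand directly, at positions 31–44 — its reverse complement TCGATGCTCCTCCG is not present.
Both primers anneal to the bottom strand with 3' ends pointing the same way, so neither can prime synthesis back toward the other.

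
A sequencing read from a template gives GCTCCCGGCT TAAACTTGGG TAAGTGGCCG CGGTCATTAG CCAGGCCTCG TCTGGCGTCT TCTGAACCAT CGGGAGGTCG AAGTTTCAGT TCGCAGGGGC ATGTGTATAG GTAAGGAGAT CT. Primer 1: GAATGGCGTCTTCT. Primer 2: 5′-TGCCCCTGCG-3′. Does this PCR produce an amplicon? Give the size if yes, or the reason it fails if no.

Primer 1 (GAATGGCGTCTTCT) does not match the top strand, and its reverse complement AGAAGACGCCATTC does not match either.
With no annealing site for primer 1, no amplification occurs.

No product — primer 1 has no binding site in the template.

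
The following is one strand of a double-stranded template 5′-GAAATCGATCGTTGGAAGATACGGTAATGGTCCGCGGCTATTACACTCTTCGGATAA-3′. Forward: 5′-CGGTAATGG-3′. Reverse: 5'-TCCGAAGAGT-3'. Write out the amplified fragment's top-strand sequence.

Scanning the template, CGGTAATGG occurs at positions 22–30; this primer anneals to the bottom strand there with its 3' end pointing downstream.
The reverse primer's reverse complement is ACTCTTCGGA, which matches the template at positions 45–54.
The product is the template from position 22 through 54 (33 bp).

5'-CGGTAATGGTCCGCGGCTATTACACTCTTCGGA-3'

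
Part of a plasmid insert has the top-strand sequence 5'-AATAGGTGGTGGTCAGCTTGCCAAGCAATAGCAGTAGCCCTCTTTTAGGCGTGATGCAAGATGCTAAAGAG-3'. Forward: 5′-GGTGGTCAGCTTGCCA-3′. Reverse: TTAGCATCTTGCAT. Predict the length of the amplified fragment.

The forward primer matches the template at positions 8–23.
The reverse primer's reverse complement is ATGCAAGATGCTAA, which matches the template at positions 54–67.
The product runs from position 8 to position 67, so its length is 67 − 8 + 1 = 60 bp.

60 bp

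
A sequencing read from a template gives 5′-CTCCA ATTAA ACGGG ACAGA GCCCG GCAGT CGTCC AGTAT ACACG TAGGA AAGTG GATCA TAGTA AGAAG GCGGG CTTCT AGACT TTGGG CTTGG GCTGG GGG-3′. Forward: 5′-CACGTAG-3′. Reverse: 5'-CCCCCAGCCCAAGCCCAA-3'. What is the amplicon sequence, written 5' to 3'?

5'-CACGTAGGAAAGTGGATCATAGTAAGAAGGCGGGCTTCTAGACTTTGGGCTTGGGCTGGGGG-3'

Forward primer CACGTAG is found on the top strand at positions 42–48.
Reverse complement of the reverse primer: TTGGGCTTGGGCTGGGGG. This occurs on the top strand at positions 86–103.
The product is the template from position 42 through 103 (62 bp).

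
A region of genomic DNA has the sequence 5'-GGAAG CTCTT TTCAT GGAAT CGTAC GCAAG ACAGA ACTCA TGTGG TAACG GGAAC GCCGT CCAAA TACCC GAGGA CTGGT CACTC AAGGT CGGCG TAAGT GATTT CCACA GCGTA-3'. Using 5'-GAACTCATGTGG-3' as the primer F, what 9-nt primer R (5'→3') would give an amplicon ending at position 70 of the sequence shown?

5'-GGGTATTTG-3'

The forward primer binds at positions 34–45; the product's 3' end on the top strand is position 70.
The reverse primer anneals to the top strand over positions 62–70, i.e. to CAAATACCC.
Its sequence written 5'→3' is the reverse complement: GGGTATTTG.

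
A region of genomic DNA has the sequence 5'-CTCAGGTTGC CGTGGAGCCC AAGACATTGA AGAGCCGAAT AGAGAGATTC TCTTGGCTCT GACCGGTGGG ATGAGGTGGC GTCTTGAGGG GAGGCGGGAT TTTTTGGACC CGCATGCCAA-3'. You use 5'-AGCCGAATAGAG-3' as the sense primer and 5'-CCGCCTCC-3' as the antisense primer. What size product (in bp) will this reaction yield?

65 bp

Forward primer AGCCGAATAGAG is found on the top strand at positions 33–44.
Reverse complement of the reverse primer: GGAGGCGG. This occurs on the top strand at positions 90–97.
The product runs from position 33 to position 97, so its length is 97 − 33 + 1 = 65 bp.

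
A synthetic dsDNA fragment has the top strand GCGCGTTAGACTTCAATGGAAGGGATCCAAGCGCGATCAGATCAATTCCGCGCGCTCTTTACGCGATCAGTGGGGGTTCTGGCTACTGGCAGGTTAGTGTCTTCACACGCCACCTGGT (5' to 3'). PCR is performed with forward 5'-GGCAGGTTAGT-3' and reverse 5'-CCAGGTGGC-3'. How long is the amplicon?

Forward primer GGCAGGTTAGT is found on the top strand at positions 88–98.
Taking the reverse complement of CCAGGTGGC gives GCCACCTGG, found at positions 109–117 on the template; the primer anneals here to the top strand with its 3' end pointing upstream.
Amplicon spans positions 88–117: 30 bp.

30 bp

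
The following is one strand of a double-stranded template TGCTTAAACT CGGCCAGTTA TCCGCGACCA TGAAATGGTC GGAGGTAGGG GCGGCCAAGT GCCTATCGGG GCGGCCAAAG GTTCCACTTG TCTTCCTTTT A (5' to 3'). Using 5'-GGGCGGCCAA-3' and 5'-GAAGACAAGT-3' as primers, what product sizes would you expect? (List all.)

47 bp, 27 bp

The forward primer GGGCGGCCAA matches the top strand at positions 49–58, 69–78.
The reverse primer's reverse complement is ACTTGTCTTC, matching at positions 86–95.
Each forward site pairs with the reverse site to give a product ending at position 95: sizes 47, 27 bp.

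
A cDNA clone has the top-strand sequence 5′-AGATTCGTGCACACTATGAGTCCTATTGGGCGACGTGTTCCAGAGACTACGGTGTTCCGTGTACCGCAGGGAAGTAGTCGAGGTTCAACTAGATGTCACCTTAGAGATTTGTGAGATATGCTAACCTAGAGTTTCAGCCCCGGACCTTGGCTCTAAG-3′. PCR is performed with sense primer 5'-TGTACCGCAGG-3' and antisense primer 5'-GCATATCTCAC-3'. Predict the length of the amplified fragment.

62 bp

Scanning the template, TGTACCGCAGG occurs at positions 60–70; this primer anneals to the bottom strand there with its 3' end pointing downstream.
Taking the reverse complement of GCATATCTCAC gives GTGAGATATGC, found at positions 111–121 on the template; the primer anneals here to the top strand with its 3' end pointing upstream.
Product length = (reverse-primer end) − (forward-primer start) + 1 = 121 − 60 + 1 = 62 bp.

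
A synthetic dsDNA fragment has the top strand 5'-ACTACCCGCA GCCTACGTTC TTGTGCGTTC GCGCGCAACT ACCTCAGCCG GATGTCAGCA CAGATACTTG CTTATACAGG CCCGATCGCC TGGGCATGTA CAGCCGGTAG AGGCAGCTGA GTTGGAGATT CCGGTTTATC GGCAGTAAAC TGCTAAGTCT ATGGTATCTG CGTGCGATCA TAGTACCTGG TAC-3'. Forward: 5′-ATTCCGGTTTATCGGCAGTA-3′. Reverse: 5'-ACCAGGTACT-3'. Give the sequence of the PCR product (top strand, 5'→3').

5'-ATTCCGGTTTATCGGCAGTAAACTGCTAAGTCTATGGTATCTGCGTGCGATCATAGTACCTGGT-3'

The forward primer matches the template at positions 128–147.
Reverse complement of the reverse primer: AGTACCTGGT. This occurs on the top strand at positions 182–191.
The product is the template from position 128 through 191 (64 bp).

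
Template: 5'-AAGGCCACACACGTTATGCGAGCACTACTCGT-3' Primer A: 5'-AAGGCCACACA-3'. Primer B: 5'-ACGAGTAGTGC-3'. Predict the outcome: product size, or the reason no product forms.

Primer A (AAGGCCACACA) matches the top strand at positions 1–11; it acts as a forward primer.
Primer B's reverse complement is GCACTACTCGT, matching the top strand at positions 22–32; it acts as a reverse primer.
The 3' ends face each other across positions 1–32, giving a 32 bp product.

Yes — a 32 bp product.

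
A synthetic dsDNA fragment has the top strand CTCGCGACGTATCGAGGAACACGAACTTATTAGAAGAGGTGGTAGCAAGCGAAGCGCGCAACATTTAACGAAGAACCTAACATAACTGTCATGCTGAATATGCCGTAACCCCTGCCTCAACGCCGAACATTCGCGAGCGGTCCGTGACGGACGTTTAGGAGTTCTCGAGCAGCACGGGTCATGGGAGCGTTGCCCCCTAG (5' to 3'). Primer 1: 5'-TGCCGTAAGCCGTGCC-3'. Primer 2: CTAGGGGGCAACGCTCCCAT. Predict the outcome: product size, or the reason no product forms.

Primer 1 (TGCCGTAAGCCGTGCC) does not match the top strand, and its reverse complement GGCACGGCTTACGGCA does not match either.
With no annealing site for primer 1, no amplification occurs.

No product — primer 1 has no binding site in the template.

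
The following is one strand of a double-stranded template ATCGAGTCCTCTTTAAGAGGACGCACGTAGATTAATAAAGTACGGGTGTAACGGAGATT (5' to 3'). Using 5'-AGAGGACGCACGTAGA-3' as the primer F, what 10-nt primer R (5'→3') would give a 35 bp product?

5'-TACACCCGTA-3'

The forward primer binds at positions 16–31, so a 35 bp product ends at position 16 + 35 − 1 = 50.
The reverse primer anneals to the top strand over positions 41–50, i.e. to TACGGGTGTA.
Its sequence written 5'→3' is the reverse complement: TACACCCGTA.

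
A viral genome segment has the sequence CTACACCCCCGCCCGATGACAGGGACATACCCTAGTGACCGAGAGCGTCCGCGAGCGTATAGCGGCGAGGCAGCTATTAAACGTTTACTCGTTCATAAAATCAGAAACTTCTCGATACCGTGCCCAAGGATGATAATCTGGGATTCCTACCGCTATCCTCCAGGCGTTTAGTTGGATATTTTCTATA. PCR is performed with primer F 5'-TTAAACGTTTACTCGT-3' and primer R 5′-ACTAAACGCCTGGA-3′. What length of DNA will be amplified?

Scanning the template, TTAAACGTTTACTCGT occurs at positions 77–92; this primer anneals to the bottom strand there with its 3' end pointing downstream.
Taking the reverse complement of ACTAAACGCCTGGA gives TCCAGGCGTTTAGT, found at positions 159–172 on the template; the primer anneals here to the top strand with its 3' end pointing upstream.
The product runs from position 77 to position 172, so its length is 172 − 77 + 1 = 96 bp.

96 bp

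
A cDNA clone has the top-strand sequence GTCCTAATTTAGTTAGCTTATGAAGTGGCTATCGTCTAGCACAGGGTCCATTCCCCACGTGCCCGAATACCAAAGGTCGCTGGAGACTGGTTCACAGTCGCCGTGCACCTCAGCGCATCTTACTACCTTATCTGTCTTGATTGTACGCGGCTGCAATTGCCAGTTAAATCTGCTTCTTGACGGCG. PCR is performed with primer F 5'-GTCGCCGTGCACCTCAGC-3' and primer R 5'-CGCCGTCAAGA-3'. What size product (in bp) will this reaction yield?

Scanning the template, GTCGCCGTGCACCTCAGC occurs at positions 97–114; this primer anneals to the bottom strand there with its 3' end pointing downstream.
Taking the reverse complement of CGCCGTCAAGA gives TCTTGACGGCG, found at positions 175–185 on the template; the primer anneals here to the top strand with its 3' end pointing upstream.
The product runs from position 97 to position 185, so its length is 185 − 97 + 1 = 89 bp.

89 bp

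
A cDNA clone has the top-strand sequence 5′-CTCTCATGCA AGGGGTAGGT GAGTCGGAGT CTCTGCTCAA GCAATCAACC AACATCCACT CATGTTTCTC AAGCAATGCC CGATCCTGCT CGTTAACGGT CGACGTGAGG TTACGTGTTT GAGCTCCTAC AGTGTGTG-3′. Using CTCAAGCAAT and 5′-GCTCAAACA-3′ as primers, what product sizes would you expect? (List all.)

89 bp, 57 bp

The forward primer CTCAAGCAAT matches the top strand at positions 36–45, 68–77.
The reverse primer's reverse complement is TGTTTGAGC, matching at positions 116–124.
Each forward site pairs with the reverse site to give a product ending at position 124: sizes 89, 57 bp.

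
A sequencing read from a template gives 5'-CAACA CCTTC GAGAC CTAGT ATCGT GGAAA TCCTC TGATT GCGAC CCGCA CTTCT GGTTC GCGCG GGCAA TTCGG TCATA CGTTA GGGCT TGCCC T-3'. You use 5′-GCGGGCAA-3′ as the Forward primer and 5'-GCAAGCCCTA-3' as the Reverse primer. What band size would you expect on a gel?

Scanning the template, GCGGGCAA occurs at positions 63–70; this primer anneals to the bottom strand there with its 3' end pointing downstream.
Reverse complement of the reverse primer: TAGGGCTTGC. This occurs on the top strand at positions 84–93.
Product length = (reverse-primer end) − (forward-primer start) + 1 = 93 − 63 + 1 = 31 bp.

31 bp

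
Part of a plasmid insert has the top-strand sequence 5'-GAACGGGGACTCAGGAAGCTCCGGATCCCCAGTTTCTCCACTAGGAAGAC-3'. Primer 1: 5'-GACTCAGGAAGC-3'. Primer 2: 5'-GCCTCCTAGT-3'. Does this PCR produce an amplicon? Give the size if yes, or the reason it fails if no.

No product — primer 2 has no binding site in the template.

Primer 2 (GCCTCCTAGT) does not match the top strand, and its reverse complement ACTAGGAGGC does not match either.
With no annealing site for primer 2, no amplification occurs.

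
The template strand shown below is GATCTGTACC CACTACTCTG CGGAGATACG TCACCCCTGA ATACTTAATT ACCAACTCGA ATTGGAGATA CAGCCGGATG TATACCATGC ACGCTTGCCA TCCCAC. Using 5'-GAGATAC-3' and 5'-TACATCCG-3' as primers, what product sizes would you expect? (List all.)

60 bp, 18 bp

The forward primer GAGATAC matches the top strand at positions 23–29, 65–71.
The reverse primer's reverse complement is CGGATGTA, matching at positions 75–82.
Each forward site pairs with the reverse site to give a product ending at position 82: sizes 60, 18 bp.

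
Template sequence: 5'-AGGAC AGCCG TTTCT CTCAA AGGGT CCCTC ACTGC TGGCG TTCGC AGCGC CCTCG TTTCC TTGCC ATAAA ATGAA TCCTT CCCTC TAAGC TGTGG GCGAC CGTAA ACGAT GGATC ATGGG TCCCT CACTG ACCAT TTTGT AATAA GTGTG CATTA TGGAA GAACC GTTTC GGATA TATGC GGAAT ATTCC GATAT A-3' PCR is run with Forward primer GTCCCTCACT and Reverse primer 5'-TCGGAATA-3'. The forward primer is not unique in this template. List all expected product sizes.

169 bp, 73 bp

The forward primer GTCCCTCACT matches the top strand at positions 24–33, 120–129.
The reverse primer's reverse complement is TATTCCGA, matching at positions 185–192.
Each forward site pairs with the reverse site to give a product ending at position 192: sizes 169, 73 bp.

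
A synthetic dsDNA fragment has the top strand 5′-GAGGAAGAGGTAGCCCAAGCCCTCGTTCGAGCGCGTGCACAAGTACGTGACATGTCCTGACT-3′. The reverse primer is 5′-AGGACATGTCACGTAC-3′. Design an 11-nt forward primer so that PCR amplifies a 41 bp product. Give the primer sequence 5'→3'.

The reverse primer's reverse complement GTACGTGACATGTCCT matches the template at positions 43–58, so the product ends at position 58.
A 41 bp product then starts at position 58 − 41 + 1 = 18.
The forward primer is identical to the top strand there: AGCCCTCGTTC.

5'-AGCCCTCGTTC-3'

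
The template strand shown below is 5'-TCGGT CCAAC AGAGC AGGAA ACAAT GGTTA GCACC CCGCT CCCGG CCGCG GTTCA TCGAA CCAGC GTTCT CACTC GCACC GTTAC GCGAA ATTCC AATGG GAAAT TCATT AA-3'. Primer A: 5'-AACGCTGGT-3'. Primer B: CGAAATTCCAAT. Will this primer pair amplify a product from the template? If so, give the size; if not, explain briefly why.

No product — the primers' 3' ends point away from each other.

Primer A (AACGCTGGT) has reverse complement ACCAGCGTT, which matches the top strand at positions 60–68; primer A anneals to the top strand there with its 3' end pointing upstream toward position 60.
Primer B (CGAAATTCCAAT) matches the top strand directly at positions 87–98; it anneals to the bottom strand with its 3' end pointing downstream toward position 98.
The 3' ends diverge (primer A extends toward position 1, primer B toward position 112), so the primers never converge on a shared product.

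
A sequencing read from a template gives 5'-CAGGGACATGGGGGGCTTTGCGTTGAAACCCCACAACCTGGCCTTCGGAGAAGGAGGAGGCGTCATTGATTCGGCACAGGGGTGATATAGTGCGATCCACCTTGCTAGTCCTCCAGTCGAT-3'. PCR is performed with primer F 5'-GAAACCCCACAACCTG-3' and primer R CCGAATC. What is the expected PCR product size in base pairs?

50 bp

The forward primer matches the template at positions 25–40.
The reverse primer's reverse complement is GATTCGG, which matches the template at positions 68–74.
Product length = (reverse-primer end) − (forward-primer start) + 1 = 74 − 25 + 1 = 50 bp.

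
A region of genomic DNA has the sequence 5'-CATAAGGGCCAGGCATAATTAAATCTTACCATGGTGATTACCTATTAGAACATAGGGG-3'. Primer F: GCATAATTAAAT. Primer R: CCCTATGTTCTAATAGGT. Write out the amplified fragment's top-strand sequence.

Scanning the template, GCATAATTAAAT occurs at positions 13–24; this primer anneals to the bottom strand there with its 3' end pointing downstream.
Taking the reverse complement of CCCTATGTTCTAATAGGT gives ACCTATTAGAACATAGGG, found at positions 40–57 on the template; the primer anneals here to the top strand with its 3' end pointing upstream.
The product is the template from position 13 through 57 (45 bp).

5'-GCATAATTAAATCTTACCATGGTGATTACCTATTAGAACATAGGG-3'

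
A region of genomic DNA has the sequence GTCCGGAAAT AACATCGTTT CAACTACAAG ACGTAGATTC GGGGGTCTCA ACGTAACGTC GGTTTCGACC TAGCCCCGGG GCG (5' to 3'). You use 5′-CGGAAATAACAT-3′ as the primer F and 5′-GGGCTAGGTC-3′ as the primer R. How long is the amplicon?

The forward primer matches the template at positions 4–15.
Reverse complement of the reverse primer: GACCTAGCCC. This occurs on the top strand at positions 67–76.
The product runs from position 4 to position 76, so its length is 76 − 4 + 1 = 73 bp.

73 bp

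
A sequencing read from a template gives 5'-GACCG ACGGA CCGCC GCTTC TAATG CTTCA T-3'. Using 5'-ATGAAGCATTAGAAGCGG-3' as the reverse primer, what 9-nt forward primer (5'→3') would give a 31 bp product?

5'-GACCGACGG-3'

The reverse primer's reverse complement CCGCTTCTAATGCTTCAT matches the template at positions 14–31, so the product ends at position 31.
A 31 bp product then starts at position 31 − 31 + 1 = 1.
The forward primer is identical to the top strand there: GACCGACGG.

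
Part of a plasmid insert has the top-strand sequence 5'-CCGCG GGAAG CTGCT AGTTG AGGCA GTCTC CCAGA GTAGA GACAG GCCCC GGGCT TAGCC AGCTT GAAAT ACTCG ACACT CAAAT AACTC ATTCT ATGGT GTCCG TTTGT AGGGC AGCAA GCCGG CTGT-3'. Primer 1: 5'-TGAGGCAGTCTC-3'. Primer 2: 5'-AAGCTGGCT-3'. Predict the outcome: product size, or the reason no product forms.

Primer 1 (TGAGGCAGTCTC) matches the top strand at positions 19–30; it acts as a forward primer.
Primer 2's reverse complement is AGCCAGCTT, matching the top strand at positions 57–65; it acts as a reverse primer.
The 3' ends face each other across positions 19–65, giving a 47 bp product.

Yes — a 47 bp product.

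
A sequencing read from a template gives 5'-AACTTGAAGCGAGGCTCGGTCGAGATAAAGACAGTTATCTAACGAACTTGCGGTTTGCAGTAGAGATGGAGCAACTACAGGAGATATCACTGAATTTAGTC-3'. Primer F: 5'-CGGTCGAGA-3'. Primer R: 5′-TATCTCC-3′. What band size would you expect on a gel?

Scanning the template, CGGTCGAGA occurs at positions 17–25; this primer anneals to the bottom strand there with its 3' end pointing downstream.
Reverse complement of the reverse primer: GGAGATA. This occurs on the top strand at positions 80–86.
Product length = (reverse-primer end) − (forward-primer start) + 1 = 86 − 17 + 1 = 70 bp.

70 bp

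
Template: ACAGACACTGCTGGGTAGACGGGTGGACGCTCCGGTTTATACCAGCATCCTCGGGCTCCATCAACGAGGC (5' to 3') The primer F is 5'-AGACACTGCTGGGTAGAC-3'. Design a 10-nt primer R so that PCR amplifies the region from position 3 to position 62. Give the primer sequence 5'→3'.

The product's 3' end on the top strand is position 62.
The reverse primer anneals to the top strand over positions 53–62, i.e. to GGGCTCCATC.
Its sequence written 5'→3' is the reverse complement: GATGGAGCCC.

5'-GATGGAGCCC-3'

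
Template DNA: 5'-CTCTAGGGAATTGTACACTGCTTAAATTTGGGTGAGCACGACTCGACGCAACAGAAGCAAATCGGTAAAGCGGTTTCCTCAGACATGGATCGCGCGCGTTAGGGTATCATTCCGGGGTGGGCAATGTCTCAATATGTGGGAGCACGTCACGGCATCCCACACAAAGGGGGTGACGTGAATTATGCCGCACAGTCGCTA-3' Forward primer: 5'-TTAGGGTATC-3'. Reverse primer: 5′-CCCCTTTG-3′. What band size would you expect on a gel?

Forward primer TTAGGGTATC is found on the top strand at positions 99–108.
Taking the reverse complement of CCCCTTTG gives CAAAGGGG, found at positions 162–169 on the template; the primer anneals here to the top strand with its 3' end pointing upstream.
Product length = (reverse-primer end) − (forward-primer start) + 1 = 169 − 99 + 1 = 71 bp.

71 bp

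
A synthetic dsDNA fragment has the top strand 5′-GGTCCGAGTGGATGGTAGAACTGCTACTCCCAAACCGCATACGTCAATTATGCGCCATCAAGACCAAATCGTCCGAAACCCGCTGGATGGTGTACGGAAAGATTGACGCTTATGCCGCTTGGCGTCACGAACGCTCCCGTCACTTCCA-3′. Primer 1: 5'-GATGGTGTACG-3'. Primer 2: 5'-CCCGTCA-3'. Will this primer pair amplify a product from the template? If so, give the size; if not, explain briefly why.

Primer 1 (GATGGTGTACG) matches the top strand at positions 86–96 (3' end points downstream).
Primer 2 (CCCGTCA) also matches the top strand directly, at positions 136–142 — its reverse complement TGACGGG is not present.
Both primers anneal to the bottom strand with 3' ends pointing the same way, so neither can prime synthesis back toward the other.

No product — both primers anneal to the same strand and extend in the same direction.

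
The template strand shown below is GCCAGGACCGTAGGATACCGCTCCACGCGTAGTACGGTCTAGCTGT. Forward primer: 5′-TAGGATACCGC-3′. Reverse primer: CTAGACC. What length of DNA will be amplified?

Forward primer TAGGATACCGC is found on the top strand at positions 11–21.
The reverse primer's reverse complement is GGTCTAG, which matches the template at positions 36–42.
The product runs from position 11 to position 42, so its length is 42 − 11 + 1 = 32 bp.

32 bp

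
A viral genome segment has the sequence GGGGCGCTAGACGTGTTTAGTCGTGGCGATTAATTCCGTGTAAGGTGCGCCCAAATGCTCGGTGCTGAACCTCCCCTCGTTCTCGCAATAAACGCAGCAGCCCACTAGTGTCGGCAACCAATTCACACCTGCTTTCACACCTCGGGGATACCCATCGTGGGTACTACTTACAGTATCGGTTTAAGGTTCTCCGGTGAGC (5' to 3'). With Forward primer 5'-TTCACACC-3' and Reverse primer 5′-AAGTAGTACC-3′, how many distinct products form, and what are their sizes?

The forward primer TTCACACC matches the top strand at positions 122–129, 134–141.
The reverse primer's reverse complement is GGTACTACTT, matching at positions 160–169.
Each forward site pairs with the reverse site to give a product ending at position 169: sizes 48, 36 bp.

Two products: 48 bp, 36 bp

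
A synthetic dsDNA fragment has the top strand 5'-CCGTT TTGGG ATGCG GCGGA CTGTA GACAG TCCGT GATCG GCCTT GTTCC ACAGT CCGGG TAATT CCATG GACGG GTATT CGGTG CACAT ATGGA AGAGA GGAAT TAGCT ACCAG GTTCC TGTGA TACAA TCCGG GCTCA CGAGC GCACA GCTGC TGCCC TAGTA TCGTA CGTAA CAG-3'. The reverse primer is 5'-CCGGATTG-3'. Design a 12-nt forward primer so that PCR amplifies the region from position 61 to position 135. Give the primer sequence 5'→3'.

5'-TAATTCCATGGA-3'

The reverse primer's reverse complement CAATCCGG matches the template at positions 128–135; the product starts at position 61.
The forward primer is identical to the top strand over positions 61–72: TAATTCCATGGA.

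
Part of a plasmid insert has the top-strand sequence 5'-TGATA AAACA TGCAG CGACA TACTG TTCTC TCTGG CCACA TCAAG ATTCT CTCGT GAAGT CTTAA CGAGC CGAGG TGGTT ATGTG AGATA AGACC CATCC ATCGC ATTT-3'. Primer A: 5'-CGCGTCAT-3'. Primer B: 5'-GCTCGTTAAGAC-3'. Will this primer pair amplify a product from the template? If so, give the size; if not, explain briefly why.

Primer A (CGCGTCAT) does not match the top strand, and its reverse complement ATGACGCG does not match either.
With no annealing site for primer A, no amplification occurs.

No product — primer A has no binding site in the template.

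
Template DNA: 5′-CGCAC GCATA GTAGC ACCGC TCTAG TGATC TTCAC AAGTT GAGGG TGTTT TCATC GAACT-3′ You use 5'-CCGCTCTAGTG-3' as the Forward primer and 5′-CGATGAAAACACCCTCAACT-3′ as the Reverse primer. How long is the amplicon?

40 bp

The forward primer matches the template at positions 17–27.
The reverse primer's reverse complement is AGTTGAGGGTGTTTTCATCG, which matches the template at positions 37–56.
The product runs from position 17 to position 56, so its length is 56 − 17 + 1 = 40 bp.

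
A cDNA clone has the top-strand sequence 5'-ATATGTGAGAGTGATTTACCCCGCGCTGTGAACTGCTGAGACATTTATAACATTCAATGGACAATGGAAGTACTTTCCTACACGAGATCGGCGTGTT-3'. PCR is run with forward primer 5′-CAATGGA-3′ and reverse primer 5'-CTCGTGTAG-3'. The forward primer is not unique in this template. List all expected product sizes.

The forward primer CAATGGA matches the top strand at positions 55–61, 62–68.
The reverse primer's reverse complement is CTACACGAG, matching at positions 78–86.
Each forward site pairs with the reverse site to give a product ending at position 86: sizes 32, 25 bp.

32 bp, 25 bp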